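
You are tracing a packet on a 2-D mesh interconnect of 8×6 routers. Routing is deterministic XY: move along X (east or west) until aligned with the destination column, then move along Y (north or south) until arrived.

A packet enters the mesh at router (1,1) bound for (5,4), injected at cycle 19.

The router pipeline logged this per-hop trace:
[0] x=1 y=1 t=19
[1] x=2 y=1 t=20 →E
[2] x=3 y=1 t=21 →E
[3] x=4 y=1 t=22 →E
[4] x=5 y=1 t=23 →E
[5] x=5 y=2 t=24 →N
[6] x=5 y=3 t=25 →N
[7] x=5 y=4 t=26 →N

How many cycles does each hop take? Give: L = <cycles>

Δcyc across hop 0→1: 20 − 19 = 1.
Each hop adds L, hence L = 1.

L = 1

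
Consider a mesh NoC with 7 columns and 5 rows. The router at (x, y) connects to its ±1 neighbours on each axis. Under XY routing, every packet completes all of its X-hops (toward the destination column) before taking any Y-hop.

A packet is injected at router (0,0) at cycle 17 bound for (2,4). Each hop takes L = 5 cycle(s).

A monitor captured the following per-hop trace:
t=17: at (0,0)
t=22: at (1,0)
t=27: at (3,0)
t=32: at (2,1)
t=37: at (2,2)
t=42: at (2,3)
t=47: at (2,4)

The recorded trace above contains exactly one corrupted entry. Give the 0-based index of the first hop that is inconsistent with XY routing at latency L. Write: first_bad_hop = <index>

[1] (+1,+0) / 5c ⇒ ok
[2] (+2,+0) / 5c ⇒ BAD: non-unit step

first_bad_hop = 2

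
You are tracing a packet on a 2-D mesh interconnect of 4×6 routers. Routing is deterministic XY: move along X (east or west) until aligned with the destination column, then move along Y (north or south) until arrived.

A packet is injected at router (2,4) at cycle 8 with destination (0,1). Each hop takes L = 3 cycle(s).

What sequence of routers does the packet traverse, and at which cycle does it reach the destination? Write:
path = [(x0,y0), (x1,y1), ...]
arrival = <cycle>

t=8: at (2,4)
t=11: at (1,4) after W
t=14: at (0,4) after W
t=17: at (0,3) after S
t=20: at (0,2) after S
t=23: at (0,1) after S

path = [(2,4), (1,4), (0,4), (0,3), (0,2), (0,1)]
arrival = 23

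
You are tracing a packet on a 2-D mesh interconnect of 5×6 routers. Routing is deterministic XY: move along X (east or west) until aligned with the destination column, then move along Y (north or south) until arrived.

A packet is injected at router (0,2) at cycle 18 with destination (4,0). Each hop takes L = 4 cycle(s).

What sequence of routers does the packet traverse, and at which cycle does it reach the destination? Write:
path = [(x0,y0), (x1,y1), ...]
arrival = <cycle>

t=18: at (0,2)
t=22: at (1,2) after E
t=26: at (2,2) after E
t=30: at (3,2) after E
t=34: at (4,2) after E
t=38: at (4,1) after S
t=42: at (4,0) after S

path = [(0,2), (1,2), (2,2), (3,2), (4,2), (4,1), (4,0)]
arrival = 42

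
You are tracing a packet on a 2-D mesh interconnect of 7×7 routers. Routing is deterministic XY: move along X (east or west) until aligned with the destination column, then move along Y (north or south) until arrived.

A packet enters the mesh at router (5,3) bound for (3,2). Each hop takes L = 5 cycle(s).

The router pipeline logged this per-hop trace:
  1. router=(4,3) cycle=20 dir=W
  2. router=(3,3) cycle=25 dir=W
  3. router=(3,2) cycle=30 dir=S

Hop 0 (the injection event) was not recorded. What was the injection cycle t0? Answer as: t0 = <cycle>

cyc[1] = 20 and cyc[k] = t0 + k·L for every k.
So t0 = 20 − 1·5 = 15.

t0 = 15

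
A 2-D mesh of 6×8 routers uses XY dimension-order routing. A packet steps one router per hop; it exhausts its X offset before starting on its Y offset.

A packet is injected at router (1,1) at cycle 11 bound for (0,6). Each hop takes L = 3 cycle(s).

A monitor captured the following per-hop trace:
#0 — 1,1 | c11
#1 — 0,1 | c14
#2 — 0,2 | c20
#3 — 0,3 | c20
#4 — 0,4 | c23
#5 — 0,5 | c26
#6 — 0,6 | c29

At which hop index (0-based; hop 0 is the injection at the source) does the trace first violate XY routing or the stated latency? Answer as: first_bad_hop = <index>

first_bad_hop = 2

  1: Δx=-1 Δy=+0 Δt=3 [ok]
  2: Δx=+0 Δy=+1 Δt=6 [BAD: Δcyc=6≠L]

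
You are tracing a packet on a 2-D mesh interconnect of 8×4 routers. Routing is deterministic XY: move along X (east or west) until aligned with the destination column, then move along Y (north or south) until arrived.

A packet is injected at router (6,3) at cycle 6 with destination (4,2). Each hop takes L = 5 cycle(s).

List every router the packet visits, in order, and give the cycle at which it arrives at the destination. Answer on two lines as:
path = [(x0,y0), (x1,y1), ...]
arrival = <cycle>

path = [(6,3), (5,3), (4,3), (4,2)]
arrival = 21

src (6,3)  cyc=6
W→(5,3)  cyc=11
W→(4,3)  cyc=16
S→(4,2)  cyc=21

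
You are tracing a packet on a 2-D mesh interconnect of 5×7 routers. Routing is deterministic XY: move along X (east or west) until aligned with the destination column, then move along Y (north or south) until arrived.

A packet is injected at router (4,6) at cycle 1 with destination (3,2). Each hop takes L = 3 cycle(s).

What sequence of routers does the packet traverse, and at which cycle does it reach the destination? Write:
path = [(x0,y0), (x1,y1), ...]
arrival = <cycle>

hop 0: (4,6) @ cyc 1
hop 1: (3,6) @ cyc 4  [W]
hop 2: (3,5) @ cyc 7  [S]
hop 3: (3,4) @ cyc 10  [S]
hop 4: (3,3) @ cyc 13  [S]
hop 5: (3,2) @ cyc 16  [S]

path = [(4,6), (3,6), (3,5), (3,4), (3,3), (3,2)]
arrival = 16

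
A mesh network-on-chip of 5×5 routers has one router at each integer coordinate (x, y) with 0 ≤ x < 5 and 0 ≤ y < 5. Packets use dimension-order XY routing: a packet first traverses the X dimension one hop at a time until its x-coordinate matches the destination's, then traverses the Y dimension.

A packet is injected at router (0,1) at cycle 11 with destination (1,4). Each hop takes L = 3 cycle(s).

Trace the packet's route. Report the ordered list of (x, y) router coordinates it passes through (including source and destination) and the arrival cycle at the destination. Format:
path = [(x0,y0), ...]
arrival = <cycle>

path = [(0,1), (1,1), (1,2), (1,3), (1,4)]
arrival = 23

t=11: at (0,1)
t=14: at (1,1) after E
t=17: at (1,2) after N
t=20: at (1,3) after N
t=23: at (1,4) after N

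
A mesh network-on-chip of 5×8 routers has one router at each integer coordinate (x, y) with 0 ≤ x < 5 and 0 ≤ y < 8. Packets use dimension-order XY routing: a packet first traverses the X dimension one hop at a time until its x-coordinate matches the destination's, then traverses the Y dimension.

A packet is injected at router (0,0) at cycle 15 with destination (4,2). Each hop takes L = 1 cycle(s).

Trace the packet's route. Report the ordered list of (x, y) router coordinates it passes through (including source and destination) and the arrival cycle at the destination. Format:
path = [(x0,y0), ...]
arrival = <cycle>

[0] x=0 y=0 t=15
[1] x=1 y=0 t=16 →E
[2] x=2 y=0 t=17 →E
[3] x=3 y=0 t=18 →E
[4] x=4 y=0 t=19 →E
[5] x=4 y=1 t=20 →N
[6] x=4 y=2 t=21 →N

path = [(0,0), (1,0), (2,0), (3,0), (4,0), (4,1), (4,2)]
arrival = 21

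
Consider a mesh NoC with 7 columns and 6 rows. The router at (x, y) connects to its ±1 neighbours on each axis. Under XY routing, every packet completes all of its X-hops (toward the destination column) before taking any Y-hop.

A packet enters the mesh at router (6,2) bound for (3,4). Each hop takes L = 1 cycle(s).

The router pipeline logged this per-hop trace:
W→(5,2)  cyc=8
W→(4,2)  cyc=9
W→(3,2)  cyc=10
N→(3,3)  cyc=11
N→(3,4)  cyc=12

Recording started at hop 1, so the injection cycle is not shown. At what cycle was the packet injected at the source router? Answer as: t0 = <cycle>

Hop 1 reached at cycle 8; hop k is at t0 + k·L.
t0 = cyc[1] − L = 8 − 1 = 7.

t0 = 7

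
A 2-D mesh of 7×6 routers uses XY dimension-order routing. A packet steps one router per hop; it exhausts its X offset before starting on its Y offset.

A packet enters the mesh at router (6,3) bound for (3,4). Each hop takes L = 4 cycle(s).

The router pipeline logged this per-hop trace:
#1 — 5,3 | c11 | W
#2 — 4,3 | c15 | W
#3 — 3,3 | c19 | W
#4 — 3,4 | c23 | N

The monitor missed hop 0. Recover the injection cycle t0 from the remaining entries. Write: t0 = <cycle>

At hop 1 the cycle is 11; in general cyc_k = t0 + kL.
Subtract one hop: t0 = 11 − 4 = 7.

t0 = 7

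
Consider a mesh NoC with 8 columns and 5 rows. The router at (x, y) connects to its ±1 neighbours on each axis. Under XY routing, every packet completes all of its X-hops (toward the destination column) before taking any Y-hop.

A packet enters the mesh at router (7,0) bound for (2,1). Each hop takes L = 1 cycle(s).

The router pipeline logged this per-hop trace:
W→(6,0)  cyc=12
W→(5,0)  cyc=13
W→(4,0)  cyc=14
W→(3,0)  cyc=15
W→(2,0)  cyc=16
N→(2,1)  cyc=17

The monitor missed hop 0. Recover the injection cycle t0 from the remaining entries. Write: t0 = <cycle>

At hop 1 the cycle is 12; in general cyc_k = t0 + kL.
Therefore t0 = 12 − L = 11.

t0 = 11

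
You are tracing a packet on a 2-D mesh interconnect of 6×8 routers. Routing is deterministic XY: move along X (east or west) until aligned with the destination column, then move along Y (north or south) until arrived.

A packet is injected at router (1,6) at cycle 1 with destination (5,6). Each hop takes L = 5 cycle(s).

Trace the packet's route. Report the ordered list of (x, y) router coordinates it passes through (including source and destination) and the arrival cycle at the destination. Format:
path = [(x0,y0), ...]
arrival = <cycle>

t=1: at (1,6)
t=6: at (2,6) after E
t=11: at (3,6) after E
t=16: at (4,6) after E
t=21: at (5,6) after E

path = [(1,6), (2,6), (3,6), (4,6), (5,6)]
arrival = 21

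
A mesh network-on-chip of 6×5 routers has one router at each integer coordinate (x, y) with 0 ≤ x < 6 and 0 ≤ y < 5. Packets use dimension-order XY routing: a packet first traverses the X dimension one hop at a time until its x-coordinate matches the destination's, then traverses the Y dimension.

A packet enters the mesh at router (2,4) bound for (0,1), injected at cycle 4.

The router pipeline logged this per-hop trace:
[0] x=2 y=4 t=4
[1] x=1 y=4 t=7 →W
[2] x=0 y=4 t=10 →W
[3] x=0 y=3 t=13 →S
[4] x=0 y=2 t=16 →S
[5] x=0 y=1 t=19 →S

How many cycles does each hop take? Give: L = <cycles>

cyc[1] − cyc[0] = 7 − 4 = 3.
Each hop adds L, hence L = 3.

L = 3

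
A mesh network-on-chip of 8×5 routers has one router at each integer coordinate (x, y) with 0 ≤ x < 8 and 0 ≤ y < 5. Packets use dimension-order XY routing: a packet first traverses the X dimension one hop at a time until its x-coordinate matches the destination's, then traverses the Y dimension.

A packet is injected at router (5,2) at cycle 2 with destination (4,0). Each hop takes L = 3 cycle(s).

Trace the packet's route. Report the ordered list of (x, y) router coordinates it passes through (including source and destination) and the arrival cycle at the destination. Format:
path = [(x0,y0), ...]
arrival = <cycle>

path = [(5,2), (4,2), (4,1), (4,0)]
arrival = 11

t=2: at (5,2)
t=5: at (4,2) after W
t=8: at (4,1) after S
t=11: at (4,0) after S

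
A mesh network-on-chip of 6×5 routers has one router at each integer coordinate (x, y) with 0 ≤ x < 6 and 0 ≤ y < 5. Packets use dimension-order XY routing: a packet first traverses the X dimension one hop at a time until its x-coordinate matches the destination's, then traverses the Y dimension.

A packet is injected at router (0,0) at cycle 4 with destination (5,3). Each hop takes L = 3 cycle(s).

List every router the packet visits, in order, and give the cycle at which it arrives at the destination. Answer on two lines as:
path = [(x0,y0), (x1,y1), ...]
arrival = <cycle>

path = [(0,0), (1,0), (2,0), (3,0), (4,0), (5,0), (5,1), (5,2), (5,3)]
arrival = 28

[0] x=0 y=0 t=4
[1] x=1 y=0 t=7 →E
[2] x=2 y=0 t=10 →E
[3] x=3 y=0 t=13 →E
[4] x=4 y=0 t=16 →E
[5] x=5 y=0 t=19 →E
[6] x=5 y=1 t=22 →N
[7] x=5 y=2 t=25 →N
[8] x=5 y=3 t=28 →N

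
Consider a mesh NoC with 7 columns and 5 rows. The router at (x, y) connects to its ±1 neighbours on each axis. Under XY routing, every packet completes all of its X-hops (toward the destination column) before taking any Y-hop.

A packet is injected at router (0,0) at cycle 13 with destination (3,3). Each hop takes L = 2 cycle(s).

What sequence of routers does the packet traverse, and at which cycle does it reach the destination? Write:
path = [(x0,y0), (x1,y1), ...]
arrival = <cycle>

path = [(0,0), (1,0), (2,0), (3,0), (3,1), (3,2), (3,3)]
arrival = 25

src (0,0)  cyc=13
E→(1,0)  cyc=15
E→(2,0)  cyc=17
E→(3,0)  cyc=19
N→(3,1)  cyc=21
N→(3,2)  cyc=23
N→(3,3)  cyc=25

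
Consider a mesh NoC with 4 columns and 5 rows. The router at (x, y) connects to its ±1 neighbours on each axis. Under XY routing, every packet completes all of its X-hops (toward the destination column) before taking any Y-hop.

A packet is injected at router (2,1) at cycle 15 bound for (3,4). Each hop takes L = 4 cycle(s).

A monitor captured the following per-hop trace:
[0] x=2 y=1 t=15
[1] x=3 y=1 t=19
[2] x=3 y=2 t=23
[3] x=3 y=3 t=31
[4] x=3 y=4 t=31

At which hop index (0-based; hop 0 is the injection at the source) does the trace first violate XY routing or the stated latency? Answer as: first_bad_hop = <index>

first_bad_hop = 3

hop 1: step (+1,+0), +4 cyc — ok
hop 2: step (+0,+1), +4 cyc — ok
hop 3: step (+0,+1), +8 cyc — BAD: Δcyc=8≠L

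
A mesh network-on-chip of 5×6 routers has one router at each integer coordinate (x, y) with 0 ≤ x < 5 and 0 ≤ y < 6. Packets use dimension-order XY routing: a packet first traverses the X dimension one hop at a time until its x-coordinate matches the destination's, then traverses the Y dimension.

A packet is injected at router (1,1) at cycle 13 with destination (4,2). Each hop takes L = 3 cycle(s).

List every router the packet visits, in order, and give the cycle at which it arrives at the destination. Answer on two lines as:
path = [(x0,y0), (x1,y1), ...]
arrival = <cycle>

path = [(1,1), (2,1), (3,1), (4,1), (4,2)]
arrival = 25

src (1,1)  cyc=13
E→(2,1)  cyc=16
E→(3,1)  cyc=19
E→(4,1)  cyc=22
N→(4,2)  cyc=25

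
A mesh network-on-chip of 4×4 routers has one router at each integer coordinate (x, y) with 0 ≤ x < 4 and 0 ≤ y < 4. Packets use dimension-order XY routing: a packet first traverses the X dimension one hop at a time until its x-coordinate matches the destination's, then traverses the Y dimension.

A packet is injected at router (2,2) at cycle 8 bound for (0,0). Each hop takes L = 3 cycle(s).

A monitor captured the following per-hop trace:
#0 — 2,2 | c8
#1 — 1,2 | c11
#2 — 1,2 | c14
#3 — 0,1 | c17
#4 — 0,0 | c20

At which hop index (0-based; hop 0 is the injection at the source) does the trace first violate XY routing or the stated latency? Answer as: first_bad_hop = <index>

hop 1: step (-1,+0), +3 cyc — ok
hop 2: step (+0,+0), +3 cyc — BAD: non-unit step

first_bad_hop = 2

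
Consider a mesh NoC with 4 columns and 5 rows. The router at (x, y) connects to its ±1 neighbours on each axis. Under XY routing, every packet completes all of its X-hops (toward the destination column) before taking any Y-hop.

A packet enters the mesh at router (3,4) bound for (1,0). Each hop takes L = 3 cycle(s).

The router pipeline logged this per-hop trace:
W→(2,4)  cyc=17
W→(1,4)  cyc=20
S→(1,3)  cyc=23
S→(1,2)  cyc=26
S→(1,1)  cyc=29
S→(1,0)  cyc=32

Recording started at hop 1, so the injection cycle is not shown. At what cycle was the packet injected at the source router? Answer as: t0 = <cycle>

t0 = 14

At hop 1 the cycle is 17; in general cyc_k = t0 + kL.
Therefore t0 = 17 − L = 14.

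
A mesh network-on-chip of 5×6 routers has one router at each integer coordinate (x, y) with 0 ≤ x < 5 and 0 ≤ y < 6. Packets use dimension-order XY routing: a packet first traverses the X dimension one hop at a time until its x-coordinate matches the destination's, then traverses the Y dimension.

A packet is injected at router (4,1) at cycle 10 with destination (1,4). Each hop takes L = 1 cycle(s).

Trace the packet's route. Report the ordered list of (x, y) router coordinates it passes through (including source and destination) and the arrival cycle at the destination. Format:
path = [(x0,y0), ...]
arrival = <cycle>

path = [(4,1), (3,1), (2,1), (1,1), (1,2), (1,3), (1,4)]
arrival = 16

hop 0: (4,1) @ cyc 10
hop 1: (3,1) @ cyc 11  [W]
hop 2: (2,1) @ cyc 12  [W]
hop 3: (1,1) @ cyc 13  [W]
hop 4: (1,2) @ cyc 14  [N]
hop 5: (1,3) @ cyc 15  [N]
hop 6: (1,4) @ cyc 16  [N]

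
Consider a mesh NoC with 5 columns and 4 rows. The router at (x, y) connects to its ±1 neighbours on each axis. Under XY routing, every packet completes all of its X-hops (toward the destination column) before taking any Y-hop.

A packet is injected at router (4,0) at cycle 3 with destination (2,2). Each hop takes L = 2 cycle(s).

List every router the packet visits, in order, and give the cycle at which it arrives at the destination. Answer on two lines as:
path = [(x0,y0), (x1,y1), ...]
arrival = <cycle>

t=3: at (4,0)
t=5: at (3,0) after W
t=7: at (2,0) after W
t=9: at (2,1) after N
t=11: at (2,2) after N

path = [(4,0), (3,0), (2,0), (2,1), (2,2)]
arrival = 11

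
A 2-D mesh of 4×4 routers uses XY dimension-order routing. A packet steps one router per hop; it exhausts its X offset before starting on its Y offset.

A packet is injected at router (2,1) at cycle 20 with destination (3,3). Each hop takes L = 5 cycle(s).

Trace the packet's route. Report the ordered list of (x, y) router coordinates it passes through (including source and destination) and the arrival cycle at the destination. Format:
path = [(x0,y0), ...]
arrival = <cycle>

path = [(2,1), (3,1), (3,2), (3,3)]
arrival = 35

hop 0: (2,1) @ cyc 20
hop 1: (3,1) @ cyc 25  [E]
hop 2: (3,2) @ cyc 30  [N]
hop 3: (3,3) @ cyc 35  [N]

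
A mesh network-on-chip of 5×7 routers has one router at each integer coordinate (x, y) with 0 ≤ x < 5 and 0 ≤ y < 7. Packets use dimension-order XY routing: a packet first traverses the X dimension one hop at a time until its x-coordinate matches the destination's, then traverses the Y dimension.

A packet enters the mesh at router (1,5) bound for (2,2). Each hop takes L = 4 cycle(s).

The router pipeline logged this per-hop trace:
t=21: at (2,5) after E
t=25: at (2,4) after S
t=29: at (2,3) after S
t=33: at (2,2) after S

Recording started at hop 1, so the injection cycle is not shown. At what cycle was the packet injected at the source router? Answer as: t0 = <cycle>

The first recorded entry is hop 1 at cycle 21.
So t0 = 21 − 1·4 = 17.

t0 = 17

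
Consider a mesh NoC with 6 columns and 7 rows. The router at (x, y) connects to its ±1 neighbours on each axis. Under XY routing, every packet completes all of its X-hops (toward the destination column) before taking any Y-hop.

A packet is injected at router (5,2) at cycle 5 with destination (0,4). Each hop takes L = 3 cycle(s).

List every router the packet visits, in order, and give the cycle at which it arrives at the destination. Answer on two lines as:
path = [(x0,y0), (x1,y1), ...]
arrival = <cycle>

path = [(5,2), (4,2), (3,2), (2,2), (1,2), (0,2), (0,3), (0,4)]
arrival = 26

hop 0: (5,2) @ cyc 5
hop 1: (4,2) @ cyc 8  [W]
hop 2: (3,2) @ cyc 11  [W]
hop 3: (2,2) @ cyc 14  [W]
hop 4: (1,2) @ cyc 17  [W]
hop 5: (0,2) @ cyc 20  [W]
hop 6: (0,3) @ cyc 23  [N]
hop 7: (0,4) @ cyc 26  [N]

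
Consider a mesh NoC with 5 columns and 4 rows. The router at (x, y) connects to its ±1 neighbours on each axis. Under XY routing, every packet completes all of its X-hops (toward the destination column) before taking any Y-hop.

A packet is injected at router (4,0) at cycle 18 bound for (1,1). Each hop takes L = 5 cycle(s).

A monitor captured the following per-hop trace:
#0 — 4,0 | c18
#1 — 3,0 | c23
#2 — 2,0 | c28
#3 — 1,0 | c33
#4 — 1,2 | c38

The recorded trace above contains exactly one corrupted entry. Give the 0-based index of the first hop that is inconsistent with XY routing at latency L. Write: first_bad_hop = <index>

first_bad_hop = 4

check 1→ d=(-1,0) cyc+5: ok
check 2→ d=(-1,0) cyc+5: ok
check 3→ d=(-1,0) cyc+5: ok
check 4→ d=(0,2) cyc+5: BAD: non-unit step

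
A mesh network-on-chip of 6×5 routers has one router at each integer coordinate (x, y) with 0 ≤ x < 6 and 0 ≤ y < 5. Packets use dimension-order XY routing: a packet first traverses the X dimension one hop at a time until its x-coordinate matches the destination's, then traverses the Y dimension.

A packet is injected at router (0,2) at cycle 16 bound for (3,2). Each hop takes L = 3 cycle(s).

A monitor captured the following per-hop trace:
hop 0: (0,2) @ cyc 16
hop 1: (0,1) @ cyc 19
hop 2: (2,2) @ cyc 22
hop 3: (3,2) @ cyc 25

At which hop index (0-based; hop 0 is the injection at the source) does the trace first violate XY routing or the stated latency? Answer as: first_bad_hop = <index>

[1] (+0,-1) / 3c ⇒ BAD: Y-move but x=0≠3

first_bad_hop = 1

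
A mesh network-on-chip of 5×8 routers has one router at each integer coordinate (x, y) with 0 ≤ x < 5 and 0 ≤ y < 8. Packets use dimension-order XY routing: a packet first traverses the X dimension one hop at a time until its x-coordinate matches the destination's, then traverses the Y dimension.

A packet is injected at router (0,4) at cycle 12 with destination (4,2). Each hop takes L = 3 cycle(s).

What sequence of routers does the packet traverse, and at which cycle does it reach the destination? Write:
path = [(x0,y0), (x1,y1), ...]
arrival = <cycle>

path = [(0,4), (1,4), (2,4), (3,4), (4,4), (4,3), (4,2)]
arrival = 30

t=12: at (0,4)
t=15: at (1,4) after E
t=18: at (2,4) after E
t=21: at (3,4) after E
t=24: at (4,4) after E
t=27: at (4,3) after S
t=30: at (4,2) after S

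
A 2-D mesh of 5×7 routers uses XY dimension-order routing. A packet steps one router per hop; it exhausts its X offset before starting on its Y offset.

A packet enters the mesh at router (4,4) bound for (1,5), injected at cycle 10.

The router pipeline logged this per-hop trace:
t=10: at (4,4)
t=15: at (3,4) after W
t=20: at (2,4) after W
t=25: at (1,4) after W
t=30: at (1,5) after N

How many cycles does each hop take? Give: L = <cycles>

L = 5

cyc[1] − cyc[0] = 15 − 10 = 5.
Each hop adds L, hence L = 5.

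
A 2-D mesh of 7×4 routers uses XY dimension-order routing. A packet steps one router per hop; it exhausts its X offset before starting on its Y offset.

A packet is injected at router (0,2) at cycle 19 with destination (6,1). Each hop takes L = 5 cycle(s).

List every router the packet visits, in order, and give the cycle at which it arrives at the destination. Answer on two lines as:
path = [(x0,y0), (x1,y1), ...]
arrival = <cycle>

path = [(0,2), (1,2), (2,2), (3,2), (4,2), (5,2), (6,2), (6,1)]
arrival = 54

[0] x=0 y=2 t=19
[1] x=1 y=2 t=24 →E
[2] x=2 y=2 t=29 →E
[3] x=3 y=2 t=34 →E
[4] x=4 y=2 t=39 →E
[5] x=5 y=2 t=44 →E
[6] x=6 y=2 t=49 →E
[7] x=6 y=1 t=54 →S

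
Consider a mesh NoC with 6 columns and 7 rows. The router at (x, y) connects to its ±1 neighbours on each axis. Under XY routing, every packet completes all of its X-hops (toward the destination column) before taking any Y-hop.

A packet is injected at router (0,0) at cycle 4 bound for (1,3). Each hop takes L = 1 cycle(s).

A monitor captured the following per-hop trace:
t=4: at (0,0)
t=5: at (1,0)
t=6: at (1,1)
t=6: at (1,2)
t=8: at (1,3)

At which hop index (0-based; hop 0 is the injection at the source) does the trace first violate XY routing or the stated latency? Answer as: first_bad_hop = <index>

first_bad_hop = 3

hop 1: step (+1,+0), +1 cyc — ok
hop 2: step (+0,+1), +1 cyc — ok
hop 3: step (+0,+1), +0 cyc — BAD: Δcyc=0≠L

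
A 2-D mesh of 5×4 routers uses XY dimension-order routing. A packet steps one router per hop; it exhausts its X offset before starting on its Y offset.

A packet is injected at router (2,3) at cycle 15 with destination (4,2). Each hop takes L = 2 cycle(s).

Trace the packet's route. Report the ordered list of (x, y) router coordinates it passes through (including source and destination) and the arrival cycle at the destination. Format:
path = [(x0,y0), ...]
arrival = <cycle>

t=15: at (2,3)
t=17: at (3,3) after E
t=19: at (4,3) after E
t=21: at (4,2) after S

path = [(2,3), (3,3), (4,3), (4,2)]
arrival = 21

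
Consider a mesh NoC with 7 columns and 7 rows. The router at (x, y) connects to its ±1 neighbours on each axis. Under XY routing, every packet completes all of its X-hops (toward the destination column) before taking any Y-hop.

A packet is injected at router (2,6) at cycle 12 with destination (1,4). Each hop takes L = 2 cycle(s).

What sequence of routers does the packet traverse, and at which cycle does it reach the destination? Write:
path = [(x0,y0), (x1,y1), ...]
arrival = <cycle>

src (2,6)  cyc=12
W→(1,6)  cyc=14
S→(1,5)  cyc=16
S→(1,4)  cyc=18

path = [(2,6), (1,6), (1,5), (1,4)]
arrival = 18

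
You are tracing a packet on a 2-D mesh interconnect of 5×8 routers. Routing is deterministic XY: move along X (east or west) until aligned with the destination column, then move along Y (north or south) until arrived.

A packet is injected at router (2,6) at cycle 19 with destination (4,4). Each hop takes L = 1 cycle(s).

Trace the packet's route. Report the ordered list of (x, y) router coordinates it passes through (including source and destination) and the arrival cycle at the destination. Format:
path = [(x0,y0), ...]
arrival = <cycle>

hop 0: (2,6) @ cyc 19
hop 1: (3,6) @ cyc 20  [E]
hop 2: (4,6) @ cyc 21  [E]
hop 3: (4,5) @ cyc 22  [S]
hop 4: (4,4) @ cyc 23  [S]

path = [(2,6), (3,6), (4,6), (4,5), (4,4)]
arrival = 23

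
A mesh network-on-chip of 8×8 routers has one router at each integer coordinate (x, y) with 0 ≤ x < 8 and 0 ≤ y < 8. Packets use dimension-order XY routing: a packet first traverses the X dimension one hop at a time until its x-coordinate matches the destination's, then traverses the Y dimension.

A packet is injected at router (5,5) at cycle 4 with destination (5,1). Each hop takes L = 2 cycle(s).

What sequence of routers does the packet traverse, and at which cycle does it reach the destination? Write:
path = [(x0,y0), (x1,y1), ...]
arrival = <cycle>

src (5,5)  cyc=4
S→(5,4)  cyc=6
S→(5,3)  cyc=8
S→(5,2)  cyc=10
S→(5,1)  cyc=12

path = [(5,5), (5,4), (5,3), (5,2), (5,1)]
arrival = 12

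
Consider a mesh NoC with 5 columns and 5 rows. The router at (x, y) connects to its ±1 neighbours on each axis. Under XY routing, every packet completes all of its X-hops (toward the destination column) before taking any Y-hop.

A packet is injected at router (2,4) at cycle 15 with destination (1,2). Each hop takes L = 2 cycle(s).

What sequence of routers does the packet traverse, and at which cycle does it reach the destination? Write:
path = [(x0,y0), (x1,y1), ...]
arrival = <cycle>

path = [(2,4), (1,4), (1,3), (1,2)]
arrival = 21

hop 0: (2,4) @ cyc 15
hop 1: (1,4) @ cyc 17  [W]
hop 2: (1,3) @ cyc 19  [S]
hop 3: (1,2) @ cyc 21  [S]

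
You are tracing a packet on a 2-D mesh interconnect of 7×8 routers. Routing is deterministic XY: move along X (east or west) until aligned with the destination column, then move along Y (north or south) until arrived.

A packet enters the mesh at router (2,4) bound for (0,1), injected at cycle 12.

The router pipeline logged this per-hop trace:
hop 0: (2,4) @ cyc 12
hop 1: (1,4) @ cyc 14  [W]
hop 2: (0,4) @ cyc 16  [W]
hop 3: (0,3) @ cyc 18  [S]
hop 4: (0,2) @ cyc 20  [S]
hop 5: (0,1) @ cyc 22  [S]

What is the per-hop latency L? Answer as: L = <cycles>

Between hops 0 and 1 the cycle counter advances 14 − 12 = 2.
One hop costs L cycles, so L = 2.

L = 2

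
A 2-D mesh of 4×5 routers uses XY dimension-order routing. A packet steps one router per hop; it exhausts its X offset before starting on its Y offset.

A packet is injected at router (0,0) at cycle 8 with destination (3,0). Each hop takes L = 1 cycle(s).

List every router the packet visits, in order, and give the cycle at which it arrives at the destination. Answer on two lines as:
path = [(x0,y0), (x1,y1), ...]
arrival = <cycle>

  0. router=(0,0) cycle=8 (inject)
  1. router=(1,0) cycle=9 dir=E
  2. router=(2,0) cycle=10 dir=E
  3. router=(3,0) cycle=11 dir=E

path = [(0,0), (1,0), (2,0), (3,0)]
arrival = 11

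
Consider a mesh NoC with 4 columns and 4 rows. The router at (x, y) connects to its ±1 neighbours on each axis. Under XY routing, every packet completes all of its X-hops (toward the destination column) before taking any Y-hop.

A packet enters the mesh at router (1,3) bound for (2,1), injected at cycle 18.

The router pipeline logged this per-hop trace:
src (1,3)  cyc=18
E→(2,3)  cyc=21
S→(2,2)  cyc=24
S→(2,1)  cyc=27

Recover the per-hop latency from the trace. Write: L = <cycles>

Δcyc across hop 0→1: 21 − 18 = 3.
That increment is L by definition: L = 3.

L = 3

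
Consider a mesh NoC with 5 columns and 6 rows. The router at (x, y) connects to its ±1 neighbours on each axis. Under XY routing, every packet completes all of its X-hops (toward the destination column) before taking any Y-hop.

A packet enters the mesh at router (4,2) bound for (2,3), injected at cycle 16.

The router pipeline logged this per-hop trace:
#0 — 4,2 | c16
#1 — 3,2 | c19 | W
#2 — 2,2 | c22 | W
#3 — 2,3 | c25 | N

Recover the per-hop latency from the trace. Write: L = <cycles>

Δcyc across hop 0→1: 19 − 16 = 3.
That increment is L by definition: L = 3.

L = 3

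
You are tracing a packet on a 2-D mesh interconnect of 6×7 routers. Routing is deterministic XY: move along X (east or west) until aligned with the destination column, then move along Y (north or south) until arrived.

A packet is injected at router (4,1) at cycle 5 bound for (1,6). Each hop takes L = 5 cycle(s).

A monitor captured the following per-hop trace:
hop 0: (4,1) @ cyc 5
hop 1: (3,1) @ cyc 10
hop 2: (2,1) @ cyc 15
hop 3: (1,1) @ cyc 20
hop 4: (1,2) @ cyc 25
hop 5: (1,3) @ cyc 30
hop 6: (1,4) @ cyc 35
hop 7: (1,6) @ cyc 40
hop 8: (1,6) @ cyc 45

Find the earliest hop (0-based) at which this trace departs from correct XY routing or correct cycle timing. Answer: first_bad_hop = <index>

[1] (-1,+0) / 5c ⇒ ok
[2] (-1,+0) / 5c ⇒ ok
[3] (-1,+0) / 5c ⇒ ok
[4] (+0,+1) / 5c ⇒ ok
[5] (+0,+1) / 5c ⇒ ok
[6] (+0,+1) / 5c ⇒ ok
[7] (+0,+2) / 5c ⇒ BAD: non-unit step

first_bad_hop = 7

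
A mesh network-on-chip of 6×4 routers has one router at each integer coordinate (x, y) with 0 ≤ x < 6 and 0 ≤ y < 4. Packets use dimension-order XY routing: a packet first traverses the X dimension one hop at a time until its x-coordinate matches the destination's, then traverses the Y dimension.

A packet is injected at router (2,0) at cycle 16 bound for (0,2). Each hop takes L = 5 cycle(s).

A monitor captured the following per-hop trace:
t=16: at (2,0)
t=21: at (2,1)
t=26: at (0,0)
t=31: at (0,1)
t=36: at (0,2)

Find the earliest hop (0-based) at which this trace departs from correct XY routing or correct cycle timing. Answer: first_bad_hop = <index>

first_bad_hop = 1

  1: Δx=+0 Δy=+1 Δt=5 [BAD: Y-move but x=2≠0]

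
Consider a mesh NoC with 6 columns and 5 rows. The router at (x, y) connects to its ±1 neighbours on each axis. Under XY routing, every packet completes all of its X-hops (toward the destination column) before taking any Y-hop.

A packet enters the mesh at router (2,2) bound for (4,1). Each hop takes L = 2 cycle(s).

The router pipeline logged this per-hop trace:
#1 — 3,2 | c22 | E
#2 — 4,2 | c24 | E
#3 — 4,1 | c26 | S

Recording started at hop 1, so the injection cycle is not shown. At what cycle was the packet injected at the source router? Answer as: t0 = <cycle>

At hop 1 the cycle is 22; in general cyc_k = t0 + kL.
t0 = cyc[1] − L = 22 − 2 = 20.

t0 = 20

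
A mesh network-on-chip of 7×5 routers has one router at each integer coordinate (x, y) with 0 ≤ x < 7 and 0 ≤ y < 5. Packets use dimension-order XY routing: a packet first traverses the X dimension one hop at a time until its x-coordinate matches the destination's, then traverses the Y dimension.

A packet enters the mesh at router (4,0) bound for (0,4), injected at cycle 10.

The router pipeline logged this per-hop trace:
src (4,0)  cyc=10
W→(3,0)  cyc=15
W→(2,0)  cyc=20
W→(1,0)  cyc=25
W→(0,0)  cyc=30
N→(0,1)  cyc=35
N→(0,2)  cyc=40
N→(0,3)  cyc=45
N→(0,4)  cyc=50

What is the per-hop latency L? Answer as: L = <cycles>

L = 5

cyc[1] − cyc[0] = 15 − 10 = 5.
One hop costs L cycles, so L = 5.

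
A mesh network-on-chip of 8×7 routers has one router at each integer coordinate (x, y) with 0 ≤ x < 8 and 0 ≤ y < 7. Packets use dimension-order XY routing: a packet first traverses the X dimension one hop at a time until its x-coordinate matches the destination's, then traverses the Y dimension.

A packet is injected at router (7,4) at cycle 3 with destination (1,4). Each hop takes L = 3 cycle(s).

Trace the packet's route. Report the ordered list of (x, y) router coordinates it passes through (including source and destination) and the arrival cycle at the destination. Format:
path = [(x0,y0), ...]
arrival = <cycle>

path = [(7,4), (6,4), (5,4), (4,4), (3,4), (2,4), (1,4)]
arrival = 21

hop 0: (7,4) @ cyc 3
hop 1: (6,4) @ cyc 6  [W]
hop 2: (5,4) @ cyc 9  [W]
hop 3: (4,4) @ cyc 12  [W]
hop 4: (3,4) @ cyc 15  [W]
hop 5: (2,4) @ cyc 18  [W]
hop 6: (1,4) @ cyc 21  [W]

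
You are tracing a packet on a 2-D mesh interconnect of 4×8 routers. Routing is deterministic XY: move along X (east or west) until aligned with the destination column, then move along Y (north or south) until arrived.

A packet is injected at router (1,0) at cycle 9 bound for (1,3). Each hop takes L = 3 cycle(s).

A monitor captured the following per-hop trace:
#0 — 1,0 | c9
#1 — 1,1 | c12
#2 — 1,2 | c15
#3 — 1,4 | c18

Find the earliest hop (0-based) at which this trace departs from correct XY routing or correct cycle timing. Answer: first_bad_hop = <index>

first_bad_hop = 3

[1] (+0,+1) / 3c ⇒ ok
[2] (+0,+1) / 3c ⇒ ok
[3] (+0,+2) / 3c ⇒ BAD: non-unit step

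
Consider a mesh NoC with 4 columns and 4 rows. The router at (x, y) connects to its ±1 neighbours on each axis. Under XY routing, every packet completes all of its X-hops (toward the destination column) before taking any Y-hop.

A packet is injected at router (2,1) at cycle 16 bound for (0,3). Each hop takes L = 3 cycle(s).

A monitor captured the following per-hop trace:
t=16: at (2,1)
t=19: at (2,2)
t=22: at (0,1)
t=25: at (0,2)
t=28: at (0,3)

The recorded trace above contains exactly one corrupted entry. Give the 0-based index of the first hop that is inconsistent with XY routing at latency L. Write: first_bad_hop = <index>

  1: Δx=+0 Δy=+1 Δt=3 [BAD: Y-move but x=2≠0]

first_bad_hop = 1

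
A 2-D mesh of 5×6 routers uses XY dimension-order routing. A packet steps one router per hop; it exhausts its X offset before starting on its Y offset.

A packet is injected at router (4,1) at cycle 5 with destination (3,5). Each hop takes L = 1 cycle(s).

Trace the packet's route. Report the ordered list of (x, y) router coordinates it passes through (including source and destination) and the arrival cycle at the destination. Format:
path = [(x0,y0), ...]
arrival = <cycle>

path = [(4,1), (3,1), (3,2), (3,3), (3,4), (3,5)]
arrival = 10

hop 0: (4,1) @ cyc 5
hop 1: (3,1) @ cyc 6  [W]
hop 2: (3,2) @ cyc 7  [N]
hop 3: (3,3) @ cyc 8  [N]
hop 4: (3,4) @ cyc 9  [N]
hop 5: (3,5) @ cyc 10  [N]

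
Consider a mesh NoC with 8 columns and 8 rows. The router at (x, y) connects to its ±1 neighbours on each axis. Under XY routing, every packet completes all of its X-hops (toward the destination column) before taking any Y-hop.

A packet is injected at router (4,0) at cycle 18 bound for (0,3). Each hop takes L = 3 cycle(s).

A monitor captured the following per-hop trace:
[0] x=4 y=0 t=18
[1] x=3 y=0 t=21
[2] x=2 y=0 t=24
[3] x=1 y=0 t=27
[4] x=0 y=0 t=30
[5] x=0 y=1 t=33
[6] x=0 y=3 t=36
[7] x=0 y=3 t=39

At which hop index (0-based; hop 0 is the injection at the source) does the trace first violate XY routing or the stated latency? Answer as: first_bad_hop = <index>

first_bad_hop = 6

[1] (-1,+0) / 3c ⇒ ok
[2] (-1,+0) / 3c ⇒ ok
[3] (-1,+0) / 3c ⇒ ok
[4] (-1,+0) / 3c ⇒ ok
[5] (+0,+1) / 3c ⇒ ok
[6] (+0,+2) / 3c ⇒ BAD: non-unit step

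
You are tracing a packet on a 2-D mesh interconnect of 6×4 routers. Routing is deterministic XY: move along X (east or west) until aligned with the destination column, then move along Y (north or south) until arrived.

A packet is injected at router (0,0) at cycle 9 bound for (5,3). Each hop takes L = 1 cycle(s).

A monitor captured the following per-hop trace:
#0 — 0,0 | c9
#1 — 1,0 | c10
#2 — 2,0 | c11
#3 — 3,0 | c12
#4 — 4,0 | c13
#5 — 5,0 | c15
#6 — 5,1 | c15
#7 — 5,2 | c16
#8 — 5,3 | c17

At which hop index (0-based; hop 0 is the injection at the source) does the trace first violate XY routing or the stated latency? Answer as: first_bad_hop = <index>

hop 1: step (+1,+0), +1 cyc — ok
hop 2: step (+1,+0), +1 cyc — ok
hop 3: step (+1,+0), +1 cyc — ok
hop 4: step (+1,+0), +1 cyc — ok
hop 5: step (+1,+0), +2 cyc — BAD: Δcyc=2≠L

first_bad_hop = 5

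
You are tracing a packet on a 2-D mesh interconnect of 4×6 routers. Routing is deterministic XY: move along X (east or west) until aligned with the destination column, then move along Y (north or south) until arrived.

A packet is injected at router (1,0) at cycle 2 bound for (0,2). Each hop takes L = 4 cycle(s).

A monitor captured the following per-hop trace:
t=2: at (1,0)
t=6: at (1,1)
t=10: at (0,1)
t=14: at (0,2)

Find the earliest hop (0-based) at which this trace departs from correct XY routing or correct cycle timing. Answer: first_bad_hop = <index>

hop 1: step (+0,+1), +4 cyc — BAD: Y-move but x=1≠0

first_bad_hop = 1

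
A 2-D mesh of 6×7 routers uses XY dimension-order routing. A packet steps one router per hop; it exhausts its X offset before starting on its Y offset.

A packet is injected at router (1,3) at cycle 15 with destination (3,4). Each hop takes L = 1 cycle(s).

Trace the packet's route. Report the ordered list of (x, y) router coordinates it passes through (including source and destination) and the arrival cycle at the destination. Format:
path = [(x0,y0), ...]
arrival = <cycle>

path = [(1,3), (2,3), (3,3), (3,4)]
arrival = 18

  0. router=(1,3) cycle=15 (inject)
  1. router=(2,3) cycle=16 dir=E
  2. router=(3,3) cycle=17 dir=E
  3. router=(3,4) cycle=18 dir=N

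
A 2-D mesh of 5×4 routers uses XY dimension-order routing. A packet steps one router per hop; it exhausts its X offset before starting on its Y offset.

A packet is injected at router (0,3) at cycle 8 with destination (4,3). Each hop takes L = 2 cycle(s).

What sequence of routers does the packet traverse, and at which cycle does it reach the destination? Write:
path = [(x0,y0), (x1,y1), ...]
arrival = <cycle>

path = [(0,3), (1,3), (2,3), (3,3), (4,3)]
arrival = 16

#0 — 0,3 | c8
#1 — 1,3 | c10 | E
#2 — 2,3 | c12 | E
#3 — 3,3 | c14 | E
#4 — 4,3 | c16 | E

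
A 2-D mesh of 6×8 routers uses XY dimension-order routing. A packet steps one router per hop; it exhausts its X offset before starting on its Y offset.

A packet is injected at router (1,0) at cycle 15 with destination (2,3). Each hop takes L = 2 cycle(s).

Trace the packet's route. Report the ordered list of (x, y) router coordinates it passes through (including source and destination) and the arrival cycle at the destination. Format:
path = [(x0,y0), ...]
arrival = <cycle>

path = [(1,0), (2,0), (2,1), (2,2), (2,3)]
arrival = 23

#0 — 1,0 | c15
#1 — 2,0 | c17 | E
#2 — 2,1 | c19 | N
#3 — 2,2 | c21 | N
#4 — 2,3 | c23 | N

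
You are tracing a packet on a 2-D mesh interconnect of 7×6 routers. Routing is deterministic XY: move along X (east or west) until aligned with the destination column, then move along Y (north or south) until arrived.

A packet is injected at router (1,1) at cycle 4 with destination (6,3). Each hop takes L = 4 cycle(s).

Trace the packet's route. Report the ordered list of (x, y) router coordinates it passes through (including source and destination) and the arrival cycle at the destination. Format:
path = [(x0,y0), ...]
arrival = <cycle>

path = [(1,1), (2,1), (3,1), (4,1), (5,1), (6,1), (6,2), (6,3)]
arrival = 32

[0] x=1 y=1 t=4
[1] x=2 y=1 t=8 →E
[2] x=3 y=1 t=12 →E
[3] x=4 y=1 t=16 →E
[4] x=5 y=1 t=20 →E
[5] x=6 y=1 t=24 →E
[6] x=6 y=2 t=28 →N
[7] x=6 y=3 t=32 →N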